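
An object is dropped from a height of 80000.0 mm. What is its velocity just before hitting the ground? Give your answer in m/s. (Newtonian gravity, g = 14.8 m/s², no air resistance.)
v = √(2gh) (with unit conversion) = 48.66 m/s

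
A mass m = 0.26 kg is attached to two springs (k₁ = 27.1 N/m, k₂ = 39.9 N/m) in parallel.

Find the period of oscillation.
k_eq = k₁+k₂ = 67 N/m
T = 2π√(m/k_eq) = 2π√(0.26/67) = 0.3914 s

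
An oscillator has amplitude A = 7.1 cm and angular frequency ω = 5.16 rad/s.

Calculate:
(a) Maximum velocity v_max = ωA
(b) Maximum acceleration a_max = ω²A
v_max = ωA = 5.16×0.071 = 0.3664 m/s
a_max = ω²A = 5.16²×0.071 = 1.89 m/s²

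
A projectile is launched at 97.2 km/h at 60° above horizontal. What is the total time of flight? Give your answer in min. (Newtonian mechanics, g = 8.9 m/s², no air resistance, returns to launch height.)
T = 2v₀sin(θ)/g (with unit conversion) = 0.08758 min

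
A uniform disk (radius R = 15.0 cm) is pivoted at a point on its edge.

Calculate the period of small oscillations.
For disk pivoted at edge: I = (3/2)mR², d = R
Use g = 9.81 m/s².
I/m = (3/2)R² = 0.03375 m²; d = R = 0.15 m
T = 2π√((3/2)R²/(gR)) = 2π√(3R/(2g)) = 0.9516 s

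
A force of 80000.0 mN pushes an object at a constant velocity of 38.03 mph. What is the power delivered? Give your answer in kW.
P = Fv = 80 N × 17 m/s = 1360 W = 1.36 kW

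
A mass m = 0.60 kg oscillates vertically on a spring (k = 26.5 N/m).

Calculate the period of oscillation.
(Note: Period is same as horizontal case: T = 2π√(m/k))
T = 2π√(m/k) = 2π√(0.6/26.5) = 0.9454 s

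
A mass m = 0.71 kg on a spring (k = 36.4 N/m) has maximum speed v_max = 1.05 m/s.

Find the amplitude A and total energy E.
½mv²_max = ½kA² → A = v_max√(m/k) = 1.05×√(0.71/36.4) = 0.1466 m = 14.66 cm
E = ½mv²_max = ½×0.71×1.05² = 0.3914 J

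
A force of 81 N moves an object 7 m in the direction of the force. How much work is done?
W = Fd = 81×7 = 567.0 J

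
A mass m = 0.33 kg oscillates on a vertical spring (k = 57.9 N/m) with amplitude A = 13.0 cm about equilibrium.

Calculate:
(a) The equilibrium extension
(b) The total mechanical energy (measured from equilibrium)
x_eq = mg/k = 0.33×9.81/57.9 = 0.05591 m = 5.591 cm
E = ½kA² = ½×57.9×(0.13)² = 0.4893 J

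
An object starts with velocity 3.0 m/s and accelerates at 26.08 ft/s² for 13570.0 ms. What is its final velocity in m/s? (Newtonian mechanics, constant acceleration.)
v = v₀ + at (with unit conversion) = 110.9 m/s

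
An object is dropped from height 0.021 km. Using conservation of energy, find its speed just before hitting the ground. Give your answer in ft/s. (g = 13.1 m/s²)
mgh = ½mv² → v = √(2gh) = √(2×13.1×21) = 23.46 m/s = 76.96 ft/s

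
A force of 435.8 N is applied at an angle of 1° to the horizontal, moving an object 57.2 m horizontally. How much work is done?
W = Fd cosθ = 435.8×57.2×cos(1°) = 24924.0 J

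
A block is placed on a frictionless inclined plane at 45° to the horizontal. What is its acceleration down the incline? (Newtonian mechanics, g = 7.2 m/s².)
a = g sin(θ) = 7.2 × sin(45°) = 7.2 × 0.7071 = 5.09 m/s²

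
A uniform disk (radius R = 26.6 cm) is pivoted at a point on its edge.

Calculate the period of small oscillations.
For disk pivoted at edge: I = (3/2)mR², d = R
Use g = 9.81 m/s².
I/m = (3/2)R² = 0.1061 m²; d = R = 0.266 m
T = 2π√((3/2)R²/(gR)) = 2π√(3R/(2g)) = 1.267 s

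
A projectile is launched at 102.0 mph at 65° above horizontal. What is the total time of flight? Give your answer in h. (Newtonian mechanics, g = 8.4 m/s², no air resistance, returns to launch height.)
T = 2v₀sin(θ)/g (with unit conversion) = 0.002733 h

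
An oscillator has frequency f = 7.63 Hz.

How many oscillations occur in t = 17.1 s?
n = f×t = 7.63×17.1 = 130.5 oscillations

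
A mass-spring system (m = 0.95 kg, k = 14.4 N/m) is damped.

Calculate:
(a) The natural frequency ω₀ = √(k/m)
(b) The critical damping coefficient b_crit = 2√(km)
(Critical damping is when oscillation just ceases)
ω₀ = √(k/m) = √(14.4/0.95) = 3.893 rad/s
b_crit = 2√(km) = 2√(14.4×0.95) = 7.397 kg/s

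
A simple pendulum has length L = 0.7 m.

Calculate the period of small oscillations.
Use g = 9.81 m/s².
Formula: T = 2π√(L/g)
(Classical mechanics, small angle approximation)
T = 2π√(L/g) = 2π√(0.7/9.81) = 1.678 s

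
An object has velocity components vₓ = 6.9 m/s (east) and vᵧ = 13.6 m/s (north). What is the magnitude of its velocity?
|v| = √(vₓ² + vᵧ²) = √(6.9² + 13.6²) = √(232.57) = 15.25 m/s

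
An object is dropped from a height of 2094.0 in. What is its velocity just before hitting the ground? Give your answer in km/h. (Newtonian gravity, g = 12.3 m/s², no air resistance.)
v = √(2gh) (with unit conversion) = 130.2 km/h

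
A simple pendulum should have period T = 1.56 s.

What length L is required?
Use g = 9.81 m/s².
T = 2π√(L/g) → L = g(T/2π)² = 9.81×(1.56/2π)² = 0.6047 m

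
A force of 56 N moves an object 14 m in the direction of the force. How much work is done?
W = Fd = 56×14 = 784.0 J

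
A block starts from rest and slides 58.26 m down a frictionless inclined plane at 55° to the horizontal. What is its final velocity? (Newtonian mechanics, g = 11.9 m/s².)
a = g sin(θ) = 11.9 × sin(55°) = 9.75 m/s²
v = √(2ad) = √(2 × 9.75 × 58.26) = 33.7 m/s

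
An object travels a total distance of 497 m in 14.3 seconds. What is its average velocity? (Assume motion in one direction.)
v_avg = Δd / Δt = 497 / 14.3 = 34.76 m/s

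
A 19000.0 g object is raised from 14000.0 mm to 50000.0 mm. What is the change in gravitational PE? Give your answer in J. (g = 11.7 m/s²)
ΔPE = mg(h₂ − h₁) = 19 kg × 11.7 m/s² × (50 − 14) m = 8003 J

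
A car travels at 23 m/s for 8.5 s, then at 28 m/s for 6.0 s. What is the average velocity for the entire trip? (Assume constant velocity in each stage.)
d₁ = v₁t₁ = 23 × 8.5 = 195.5 m
d₂ = v₂t₂ = 28 × 6.0 = 168 m
d_total = 363.5 m, t_total = 14.5 s
v_avg = d_total/t_total = 363.5/14.5 = 25.07 m/s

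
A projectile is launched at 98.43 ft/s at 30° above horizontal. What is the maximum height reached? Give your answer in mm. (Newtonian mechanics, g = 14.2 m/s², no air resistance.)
H = v₀²sin²(θ)/(2g) (with unit conversion) = 7923.0 mm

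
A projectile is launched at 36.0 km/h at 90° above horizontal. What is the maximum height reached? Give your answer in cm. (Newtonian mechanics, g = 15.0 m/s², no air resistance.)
H = v₀²sin²(θ)/(2g) (with unit conversion) = 333.3 cm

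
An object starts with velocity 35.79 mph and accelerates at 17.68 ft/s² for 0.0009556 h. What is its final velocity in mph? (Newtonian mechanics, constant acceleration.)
v = v₀ + at (with unit conversion) = 77.26 mph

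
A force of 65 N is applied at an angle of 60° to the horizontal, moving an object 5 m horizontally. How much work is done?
W = Fd cosθ = 65×5×cos(60°) = 162.5 J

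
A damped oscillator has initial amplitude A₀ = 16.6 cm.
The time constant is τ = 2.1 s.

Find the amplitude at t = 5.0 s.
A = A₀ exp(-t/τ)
A = A₀ exp(−t/τ) = 16.6×exp(−5.0/2.1) = 1.535 cm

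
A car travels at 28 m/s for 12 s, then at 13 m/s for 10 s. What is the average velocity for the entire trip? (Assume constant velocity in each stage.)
d₁ = v₁t₁ = 28 × 12 = 336 m
d₂ = v₂t₂ = 13 × 10 = 130 m
d_total = 466 m, t_total = 22 s
v_avg = d_total/t_total = 466/22 = 21.18 m/s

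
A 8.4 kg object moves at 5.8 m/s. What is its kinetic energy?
KE = ½mv² = ½×8.4×5.8² = 141.288 J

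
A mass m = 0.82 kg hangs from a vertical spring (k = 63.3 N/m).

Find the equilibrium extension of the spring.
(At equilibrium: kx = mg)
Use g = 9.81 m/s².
x_eq = mg/k = 0.82×9.81/63.3 = 0.1271 m = 12.71 cm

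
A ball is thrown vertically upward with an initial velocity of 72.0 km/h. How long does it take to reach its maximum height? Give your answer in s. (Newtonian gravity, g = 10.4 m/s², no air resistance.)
t_up = v₀/g (with unit conversion) = 1.923 s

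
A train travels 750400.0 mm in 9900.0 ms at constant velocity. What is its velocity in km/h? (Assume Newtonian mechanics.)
v = d/t (with unit conversion) = 272.9 km/h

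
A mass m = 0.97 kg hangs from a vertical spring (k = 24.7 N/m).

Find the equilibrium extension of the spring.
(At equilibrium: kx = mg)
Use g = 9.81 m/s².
x_eq = mg/k = 0.97×9.81/24.7 = 0.3853 m = 38.53 cm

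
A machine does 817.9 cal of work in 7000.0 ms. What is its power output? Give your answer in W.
P = W/t = 3422 J / 7 s = 488.9 W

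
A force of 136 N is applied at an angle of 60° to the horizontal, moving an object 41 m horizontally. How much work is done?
W = Fd cosθ = 136×41×cos(60°) = 2788.0 J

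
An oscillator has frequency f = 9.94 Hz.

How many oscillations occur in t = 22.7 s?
n = f×t = 9.94×22.7 = 225.6 oscillations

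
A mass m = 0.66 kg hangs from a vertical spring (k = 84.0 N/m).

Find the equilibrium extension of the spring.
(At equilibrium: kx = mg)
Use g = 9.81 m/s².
x_eq = mg/k = 0.66×9.81/84.0 = 0.07708 m = 7.708 cm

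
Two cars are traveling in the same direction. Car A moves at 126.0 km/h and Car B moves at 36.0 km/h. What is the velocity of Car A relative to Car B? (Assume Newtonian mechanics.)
v_rel = v_A - v_B = 126.0 - 36.0 = 90.0 km/h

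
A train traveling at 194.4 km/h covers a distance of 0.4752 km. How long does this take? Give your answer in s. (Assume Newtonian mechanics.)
t = d/v (with unit conversion) = 8.8 s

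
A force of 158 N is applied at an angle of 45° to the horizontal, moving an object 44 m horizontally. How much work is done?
W = Fd cosθ = 158×44×cos(45°) = 4915.8 J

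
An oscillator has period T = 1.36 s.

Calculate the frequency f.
f = 1/T = 1/1.36 = 0.7353 Hz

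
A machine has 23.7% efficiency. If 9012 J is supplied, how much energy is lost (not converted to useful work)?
W_out = η × W_in = 0.237×9012 = 2135.8 J
W_lost = W_in − W_out = 9012 − 2135.8 = 6876.2 J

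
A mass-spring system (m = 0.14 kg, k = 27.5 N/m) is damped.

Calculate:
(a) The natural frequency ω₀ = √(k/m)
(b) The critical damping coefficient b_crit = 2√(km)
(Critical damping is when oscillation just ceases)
ω₀ = √(k/m) = √(27.5/0.14) = 14.02 rad/s
b_crit = 2√(km) = 2√(27.5×0.14) = 3.924 kg/s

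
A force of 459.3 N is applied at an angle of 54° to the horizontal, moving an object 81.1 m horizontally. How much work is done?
W = Fd cosθ = 459.3×81.1×cos(54°) = 21895.0 J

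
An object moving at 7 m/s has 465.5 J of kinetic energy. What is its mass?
KE = ½mv² → m = 2KE/v² = 2×465.5/7² = 19.0 kg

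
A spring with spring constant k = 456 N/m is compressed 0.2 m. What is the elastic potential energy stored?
PE = ½kx² = ½×456×0.2² = 9.12 J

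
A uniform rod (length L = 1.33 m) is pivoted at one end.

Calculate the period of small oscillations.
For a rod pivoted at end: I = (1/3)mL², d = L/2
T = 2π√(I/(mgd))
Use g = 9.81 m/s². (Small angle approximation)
I/m = (1/3)L² = 0.5896 m²; d = L/2 = 0.665 m
T = 2π√(I/(mgd)) = 2π√(0.5896/(9.81×0.665)) = 1.889 s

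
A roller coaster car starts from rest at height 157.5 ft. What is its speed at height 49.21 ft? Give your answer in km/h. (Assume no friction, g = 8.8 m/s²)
mgh₁ = ½mv₂² + mgh₂ → v₂ = √(2g(h₁−h₂)) = √(2×8.8×(48.01−15)) = 24.1 m/s = 86.77 km/h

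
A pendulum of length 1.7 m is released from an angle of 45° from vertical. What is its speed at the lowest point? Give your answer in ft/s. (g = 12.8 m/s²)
h = L(1 − cosθ) = 1.7×(1 − cos45°) = 0.4979 m
v = √(2gh) = √(2×12.8×0.4979) = 3.57 m/s = 11.71 ft/s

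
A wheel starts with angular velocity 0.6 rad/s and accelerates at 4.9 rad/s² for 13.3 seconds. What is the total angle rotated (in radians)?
θ = ω₀t + ½αt² = 0.6×13.3 + ½×4.9×13.3² = 441.36 rad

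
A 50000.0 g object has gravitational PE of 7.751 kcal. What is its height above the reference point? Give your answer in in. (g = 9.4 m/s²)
PE = mgh → h = PE/(mg) = 3.243e+04 J / (50 kg × 9.4 m/s²) = 69 m = 2717.0 in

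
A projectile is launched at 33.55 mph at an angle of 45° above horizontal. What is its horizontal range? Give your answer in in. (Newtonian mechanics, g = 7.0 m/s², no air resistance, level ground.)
R = v₀² sin(2θ) / g (with unit conversion) = 1265.0 in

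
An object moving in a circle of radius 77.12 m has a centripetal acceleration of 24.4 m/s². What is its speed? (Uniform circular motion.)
v = √(a_c × r) = √(24.4 × 77.12) = 43.38 m/s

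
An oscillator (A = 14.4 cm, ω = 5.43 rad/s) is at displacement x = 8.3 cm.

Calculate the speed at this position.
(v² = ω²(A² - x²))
v = ω√(A² − x²) = 5.43×√(0.144² − 0.083²) = 0.639 m/s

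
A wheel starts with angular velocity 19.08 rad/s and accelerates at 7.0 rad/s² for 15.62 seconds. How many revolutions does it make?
θ = ω₀t + ½αt² = 19.08×15.62 + ½×7.0×15.62² = 1151.97 rad
Revolutions = θ/(2π) = 1151.97/(2π) = 183.34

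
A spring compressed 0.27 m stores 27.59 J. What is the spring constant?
PE = ½kx² → k = 2PE/x² = 2×27.59/0.27² = 756.9 N/m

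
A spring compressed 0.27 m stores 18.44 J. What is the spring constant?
PE = ½kx² → k = 2PE/x² = 2×18.44/0.27² = 505.9 N/m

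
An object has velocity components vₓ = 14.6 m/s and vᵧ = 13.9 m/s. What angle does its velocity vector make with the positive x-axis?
θ = arctan(vᵧ/vₓ) = arctan(13.9/14.6) = 43.59°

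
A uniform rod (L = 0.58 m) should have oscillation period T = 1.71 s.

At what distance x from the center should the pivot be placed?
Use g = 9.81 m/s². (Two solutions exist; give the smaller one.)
T = 2π√((L²/12 + x²)/(gx)). Let c = T²g/(4π²) = 0.7266.
x² − cx + L²/12 = 0 → x = (c − √(c² − L²/3))/2 = 0.04088 m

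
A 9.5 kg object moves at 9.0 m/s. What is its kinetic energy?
KE = ½mv² = ½×9.5×9.0² = 384.75 J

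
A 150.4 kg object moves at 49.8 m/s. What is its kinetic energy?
KE = ½mv² = ½×150.4×49.8² = 186499.0 J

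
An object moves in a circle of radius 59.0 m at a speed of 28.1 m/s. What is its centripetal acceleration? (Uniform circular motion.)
a_c = v²/r = 28.1²/59.0 = 789.61/59.0 = 13.38 m/s²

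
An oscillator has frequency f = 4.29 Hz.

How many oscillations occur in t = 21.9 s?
n = f×t = 4.29×21.9 = 93.95 oscillations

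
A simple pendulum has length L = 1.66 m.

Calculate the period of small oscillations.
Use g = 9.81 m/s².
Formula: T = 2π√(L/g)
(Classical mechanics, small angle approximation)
T = 2π√(L/g) = 2π√(1.66/9.81) = 2.585 s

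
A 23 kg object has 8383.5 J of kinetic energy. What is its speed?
KE = ½mv² → v = √(2KE/m) = √(2×8383.5/23) = 27.0 m/s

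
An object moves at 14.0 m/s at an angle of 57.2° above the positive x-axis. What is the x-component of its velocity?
vₓ = v cos(θ) = 14.0 × cos(57.2°) = 7.58 m/s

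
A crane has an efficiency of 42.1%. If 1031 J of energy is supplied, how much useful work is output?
W_out = η × W_in = 0.421 × 1031 = 434.05 J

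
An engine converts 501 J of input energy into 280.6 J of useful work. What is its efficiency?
η = W_out/W_in = 280.6/501 = 0.5601 = 56.01%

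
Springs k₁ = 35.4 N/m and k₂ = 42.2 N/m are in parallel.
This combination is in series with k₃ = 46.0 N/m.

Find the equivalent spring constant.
k₁₂ = k₁ + k₂ = 77.6 N/m (parallel)
1/k_eq = 1/k₁₂ + 1/k₃ → k_eq = 28.88 N/m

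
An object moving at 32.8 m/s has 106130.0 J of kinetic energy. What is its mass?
KE = ½mv² → m = 2KE/v² = 2×106130.0/32.8² = 197.3 kg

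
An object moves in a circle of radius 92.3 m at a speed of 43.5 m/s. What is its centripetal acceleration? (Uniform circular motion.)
a_c = v²/r = 43.5²/92.3 = 1892.25/92.3 = 20.5 m/s²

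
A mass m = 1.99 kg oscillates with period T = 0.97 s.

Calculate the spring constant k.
T = 2π√(m/k) → k = m(2π/T)² = 1.99×(2π/0.97)² = 83.5 N/m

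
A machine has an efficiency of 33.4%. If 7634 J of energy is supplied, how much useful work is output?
W_out = η × W_in = 0.334 × 7634 = 2549.8 J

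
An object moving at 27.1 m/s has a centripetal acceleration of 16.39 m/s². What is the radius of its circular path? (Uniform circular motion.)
r = v²/a_c = 27.1²/16.39 = 44.81 m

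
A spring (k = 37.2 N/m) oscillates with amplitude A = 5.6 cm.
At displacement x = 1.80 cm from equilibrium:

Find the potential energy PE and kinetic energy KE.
E_total = ½kA² = ½×37.2×(0.056)² = 0.05833 J
PE = ½kx² = ½×37.2×(0.018)² = 0.006026 J
KE = E_total − PE = 0.0523 J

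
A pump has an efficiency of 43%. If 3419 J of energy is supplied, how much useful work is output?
W_out = η × W_in = 0.43 × 3419 = 1470.2 J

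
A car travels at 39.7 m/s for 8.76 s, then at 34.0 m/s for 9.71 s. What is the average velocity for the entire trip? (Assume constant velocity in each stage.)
d₁ = v₁t₁ = 39.7 × 8.76 = 347.772 m
d₂ = v₂t₂ = 34.0 × 9.71 = 330.14 m
d_total = 677.91 m, t_total = 18.47 s
v_avg = d_total/t_total = 677.91/18.47 = 36.7 m/s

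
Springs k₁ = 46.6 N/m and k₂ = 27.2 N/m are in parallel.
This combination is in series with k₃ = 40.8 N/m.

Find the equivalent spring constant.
k₁₂ = k₁ + k₂ = 73.8 N/m (parallel)
1/k_eq = 1/k₁₂ + 1/k₃ → k_eq = 26.27 N/m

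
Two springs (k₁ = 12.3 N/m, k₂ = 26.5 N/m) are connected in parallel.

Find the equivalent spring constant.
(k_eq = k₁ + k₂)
k_eq = k₁ + k₂ = 12.3 + 26.5 = 38.8 N/m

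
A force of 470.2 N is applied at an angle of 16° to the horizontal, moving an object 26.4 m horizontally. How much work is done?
W = Fd cosθ = 470.2×26.4×cos(16°) = 11932.0 J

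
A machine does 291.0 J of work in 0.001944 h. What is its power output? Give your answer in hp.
P = W/t = 291 J / 6.998 s = 41.58 W = 0.05576 hp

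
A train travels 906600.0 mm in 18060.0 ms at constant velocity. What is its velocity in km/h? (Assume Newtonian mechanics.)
v = d/t (with unit conversion) = 180.7 km/h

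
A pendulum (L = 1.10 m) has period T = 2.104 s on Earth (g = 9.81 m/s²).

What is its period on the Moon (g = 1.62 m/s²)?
T = 2π√(L/g), so T_moon/T_earth = √(g_earth/g_moon)
T_moon = 2π√(1.1/1.62) = 5.177 s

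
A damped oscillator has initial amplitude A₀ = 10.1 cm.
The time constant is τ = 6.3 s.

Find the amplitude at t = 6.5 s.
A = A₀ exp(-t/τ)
A = A₀ exp(−t/τ) = 10.1×exp(−6.5/6.3) = 3.599 cm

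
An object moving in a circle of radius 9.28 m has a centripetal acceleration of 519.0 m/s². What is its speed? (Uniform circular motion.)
v = √(a_c × r) = √(519.0 × 9.28) = 69.4 m/s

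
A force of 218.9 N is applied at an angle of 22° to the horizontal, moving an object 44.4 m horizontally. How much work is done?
W = Fd cosθ = 218.9×44.4×cos(22°) = 9011.4 J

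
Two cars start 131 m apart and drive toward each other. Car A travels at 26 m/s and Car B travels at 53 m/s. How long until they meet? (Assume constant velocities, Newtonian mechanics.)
Combined speed: v_combined = 26 + 53 = 79 m/s
Time to meet: t = d/79 = 131/79 = 1.66 s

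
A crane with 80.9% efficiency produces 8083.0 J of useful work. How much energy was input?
W_in = W_out/η = 8083.0/0.809 = 9991.3 J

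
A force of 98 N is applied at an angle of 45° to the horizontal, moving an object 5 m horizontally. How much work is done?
W = Fd cosθ = 98×5×cos(45°) = 346.48 J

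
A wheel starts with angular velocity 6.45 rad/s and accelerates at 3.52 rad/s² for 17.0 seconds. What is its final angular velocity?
ω = ω₀ + αt = 6.45 + 3.52 × 17.0 = 66.29 rad/s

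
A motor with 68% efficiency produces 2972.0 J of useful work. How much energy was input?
W_in = W_out/η = 2972.0/0.68 = 4370.6 J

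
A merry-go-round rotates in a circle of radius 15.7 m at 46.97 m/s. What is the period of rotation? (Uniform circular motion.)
T = 2πr/v = 2π×15.7/46.97 = 2.1 s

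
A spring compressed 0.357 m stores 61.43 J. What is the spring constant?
PE = ½kx² → k = 2PE/x² = 2×61.43/0.357² = 964.0 N/m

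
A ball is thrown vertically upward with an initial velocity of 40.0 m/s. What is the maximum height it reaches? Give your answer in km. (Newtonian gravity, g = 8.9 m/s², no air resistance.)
h_max = v₀²/(2g) (with unit conversion) = 0.08989 km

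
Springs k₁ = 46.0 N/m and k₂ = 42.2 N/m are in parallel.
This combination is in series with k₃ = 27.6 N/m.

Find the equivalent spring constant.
k₁₂ = k₁ + k₂ = 88.2 N/m (parallel)
1/k_eq = 1/k₁₂ + 1/k₃ → k_eq = 21.02 N/m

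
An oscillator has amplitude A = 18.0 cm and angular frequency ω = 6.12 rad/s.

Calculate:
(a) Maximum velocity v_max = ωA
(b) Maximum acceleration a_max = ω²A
v_max = ωA = 6.12×0.18 = 1.102 m/s
a_max = ω²A = 6.12²×0.18 = 6.742 m/s²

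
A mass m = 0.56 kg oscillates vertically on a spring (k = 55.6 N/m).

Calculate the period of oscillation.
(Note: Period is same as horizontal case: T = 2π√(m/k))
T = 2π√(m/k) = 2π√(0.56/55.6) = 0.6306 s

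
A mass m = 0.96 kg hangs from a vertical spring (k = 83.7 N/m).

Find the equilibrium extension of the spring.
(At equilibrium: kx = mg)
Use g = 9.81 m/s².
x_eq = mg/k = 0.96×9.81/83.7 = 0.1125 m = 11.25 cm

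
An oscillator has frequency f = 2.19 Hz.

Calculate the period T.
T = 1/f = 1/2.19 = 0.4566 s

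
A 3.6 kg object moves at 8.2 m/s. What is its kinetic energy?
KE = ½mv² = ½×3.6×8.2² = 121.032 J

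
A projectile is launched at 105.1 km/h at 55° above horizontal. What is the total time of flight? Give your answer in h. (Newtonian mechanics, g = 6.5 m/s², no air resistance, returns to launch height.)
T = 2v₀sin(θ)/g (with unit conversion) = 0.002044 h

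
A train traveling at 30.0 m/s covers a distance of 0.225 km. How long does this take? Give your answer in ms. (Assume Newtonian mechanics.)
t = d/v (with unit conversion) = 7500.0 ms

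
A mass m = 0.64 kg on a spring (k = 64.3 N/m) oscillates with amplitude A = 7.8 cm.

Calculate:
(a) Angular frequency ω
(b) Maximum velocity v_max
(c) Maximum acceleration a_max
ω = √(k/m) = √(64.3/0.64) = 10.02 rad/s
v_max = ωA = 10.02×0.078 = 0.7818 m/s
a_max = ω²A = 10.02²×0.078 = 7.837 m/s²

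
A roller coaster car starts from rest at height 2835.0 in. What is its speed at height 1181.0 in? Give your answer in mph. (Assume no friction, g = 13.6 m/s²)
mgh₁ = ½mv₂² + mgh₂ → v₂ = √(2g(h₁−h₂)) = √(2×13.6×(72.01−30)) = 33.8 m/s = 75.62 mph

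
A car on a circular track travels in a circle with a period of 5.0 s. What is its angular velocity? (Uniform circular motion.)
ω = 2π/T = 2π/5.0 = 1.2566 rad/s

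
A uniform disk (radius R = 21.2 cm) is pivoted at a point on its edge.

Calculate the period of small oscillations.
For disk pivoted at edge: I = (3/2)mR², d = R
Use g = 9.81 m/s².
I/m = (3/2)R² = 0.06742 m²; d = R = 0.212 m
T = 2π√((3/2)R²/(gR)) = 2π√(3R/(2g)) = 1.131 s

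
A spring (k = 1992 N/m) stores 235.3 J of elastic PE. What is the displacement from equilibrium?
PE = ½kx² → x = √(2PE/k) = √(2×235.3/1992) = 0.4861 m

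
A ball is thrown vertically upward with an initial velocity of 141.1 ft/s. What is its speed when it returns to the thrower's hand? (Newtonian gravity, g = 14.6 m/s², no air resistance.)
By conservation of energy, the ball returns at the same speed = 141.1 ft/s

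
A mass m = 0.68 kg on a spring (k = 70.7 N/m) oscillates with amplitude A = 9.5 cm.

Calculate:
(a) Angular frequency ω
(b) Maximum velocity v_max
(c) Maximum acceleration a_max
ω = √(k/m) = √(70.7/0.68) = 10.2 rad/s
v_max = ωA = 10.2×0.095 = 0.9687 m/s
a_max = ω²A = 10.2²×0.095 = 9.877 m/s²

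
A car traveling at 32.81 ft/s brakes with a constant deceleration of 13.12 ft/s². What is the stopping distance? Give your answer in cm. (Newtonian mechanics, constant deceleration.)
d = v₀² / (2a) (with unit conversion) = 1250.0 cm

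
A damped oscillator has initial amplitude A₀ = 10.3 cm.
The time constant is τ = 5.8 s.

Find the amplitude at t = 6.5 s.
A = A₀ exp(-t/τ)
A = A₀ exp(−t/τ) = 10.3×exp(−6.5/5.8) = 3.358 cm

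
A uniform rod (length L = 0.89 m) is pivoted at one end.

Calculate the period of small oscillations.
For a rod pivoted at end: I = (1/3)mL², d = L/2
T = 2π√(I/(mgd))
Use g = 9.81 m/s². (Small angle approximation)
I/m = (1/3)L² = 0.264 m²; d = L/2 = 0.445 m
T = 2π√(I/(mgd)) = 2π√(0.264/(9.81×0.445)) = 1.545 s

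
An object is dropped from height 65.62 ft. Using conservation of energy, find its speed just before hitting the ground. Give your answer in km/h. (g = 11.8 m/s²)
mgh = ½mv² → v = √(2gh) = √(2×11.8×20) = 21.73 m/s = 78.21 km/h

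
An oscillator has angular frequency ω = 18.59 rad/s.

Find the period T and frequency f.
T = 2π/ω = 2π/18.59 = 0.338 s; f = ω/2π = 2.959 Hz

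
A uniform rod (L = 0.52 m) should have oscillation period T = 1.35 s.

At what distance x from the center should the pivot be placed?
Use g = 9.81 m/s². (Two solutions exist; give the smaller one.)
T = 2π√((L²/12 + x²)/(gx)). Let c = T²g/(4π²) = 0.4529.
x² − cx + L²/12 = 0 → x = (c − √(c² − L²/3))/2 = 0.05691 m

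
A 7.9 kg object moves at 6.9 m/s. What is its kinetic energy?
KE = ½mv² = ½×7.9×6.9² = 188.0595 J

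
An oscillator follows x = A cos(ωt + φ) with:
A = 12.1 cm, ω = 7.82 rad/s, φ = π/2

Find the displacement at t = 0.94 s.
x = A cos(ωt + φ) = 12.1×cos(7.82×0.94 + π/2) = -10.6 cm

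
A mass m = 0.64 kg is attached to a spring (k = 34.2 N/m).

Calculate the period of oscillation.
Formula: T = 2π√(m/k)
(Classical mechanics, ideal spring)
T = 2π√(m/k) = 2π√(0.64/34.2) = 0.8595 s; f = 1/T = 1.163 Hz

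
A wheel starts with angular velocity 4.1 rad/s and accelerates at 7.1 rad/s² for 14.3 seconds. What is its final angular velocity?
ω = ω₀ + αt = 4.1 + 7.1 × 14.3 = 105.63 rad/s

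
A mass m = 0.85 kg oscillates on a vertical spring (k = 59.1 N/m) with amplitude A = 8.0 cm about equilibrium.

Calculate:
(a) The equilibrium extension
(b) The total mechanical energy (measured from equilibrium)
x_eq = mg/k = 0.85×9.81/59.1 = 0.1411 m = 14.11 cm
E = ½kA² = ½×59.1×(0.08)² = 0.1891 J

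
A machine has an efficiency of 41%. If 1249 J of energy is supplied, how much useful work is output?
W_out = η × W_in = 0.41 × 1249 = 512.09 J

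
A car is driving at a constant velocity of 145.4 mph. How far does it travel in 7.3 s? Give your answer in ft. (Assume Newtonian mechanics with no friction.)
d = vt (with unit conversion) = 1557.0 ft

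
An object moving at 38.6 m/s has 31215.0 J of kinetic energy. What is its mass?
KE = ½mv² → m = 2KE/v² = 2×31215.0/38.6² = 41.9 kg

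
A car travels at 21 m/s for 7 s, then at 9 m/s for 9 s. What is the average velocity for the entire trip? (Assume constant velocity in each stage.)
d₁ = v₁t₁ = 21 × 7 = 147 m
d₂ = v₂t₂ = 9 × 9 = 81 m
d_total = 228 m, t_total = 16 s
v_avg = d_total/t_total = 228/16 = 14.25 m/s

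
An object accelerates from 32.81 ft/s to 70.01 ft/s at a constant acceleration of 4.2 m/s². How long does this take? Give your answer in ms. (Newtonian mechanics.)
t = (v - v₀)/a (with unit conversion) = 2700.0 ms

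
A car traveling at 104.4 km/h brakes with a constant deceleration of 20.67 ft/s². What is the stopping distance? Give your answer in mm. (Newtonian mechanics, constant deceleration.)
d = v₀² / (2a) (with unit conversion) = 66740.0 mm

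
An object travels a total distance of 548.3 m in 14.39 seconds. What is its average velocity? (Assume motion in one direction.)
v_avg = Δd / Δt = 548.3 / 14.39 = 38.1 m/s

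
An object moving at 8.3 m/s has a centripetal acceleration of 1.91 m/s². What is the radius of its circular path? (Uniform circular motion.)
r = v²/a_c = 8.3²/1.91 = 36.07 m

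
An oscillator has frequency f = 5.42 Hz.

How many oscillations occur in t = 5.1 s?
n = f×t = 5.42×5.1 = 27.64 oscillations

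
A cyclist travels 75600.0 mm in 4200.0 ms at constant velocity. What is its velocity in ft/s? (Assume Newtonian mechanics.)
v = d/t (with unit conversion) = 59.06 ft/s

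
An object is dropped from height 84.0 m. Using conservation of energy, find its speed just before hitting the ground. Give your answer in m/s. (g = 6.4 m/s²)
mgh = ½mv² → v = √(2gh) = √(2×6.4×84) = 32.79 m/s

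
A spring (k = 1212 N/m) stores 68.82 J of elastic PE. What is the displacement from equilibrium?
PE = ½kx² → x = √(2PE/k) = √(2×68.82/1212) = 0.337 m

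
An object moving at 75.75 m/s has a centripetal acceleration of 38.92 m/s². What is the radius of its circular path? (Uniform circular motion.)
r = v²/a_c = 75.75²/38.92 = 147.43 m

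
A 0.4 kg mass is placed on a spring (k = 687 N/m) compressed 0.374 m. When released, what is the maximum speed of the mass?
½kx² = ½mv² → v = x√(k/m) = 0.374×√(687/0.4) = 15.5 m/s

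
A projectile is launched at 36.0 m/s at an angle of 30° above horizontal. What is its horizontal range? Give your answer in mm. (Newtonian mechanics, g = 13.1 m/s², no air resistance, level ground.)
R = v₀² sin(2θ) / g (with unit conversion) = 85680.0 mm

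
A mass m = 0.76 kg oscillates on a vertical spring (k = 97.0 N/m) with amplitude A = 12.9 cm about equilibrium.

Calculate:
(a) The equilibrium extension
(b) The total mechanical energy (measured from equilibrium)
x_eq = mg/k = 0.76×9.81/97.0 = 0.07686 m = 7.686 cm
E = ½kA² = ½×97.0×(0.129)² = 0.8071 J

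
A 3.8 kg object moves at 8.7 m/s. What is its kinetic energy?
KE = ½mv² = ½×3.8×8.7² = 143.811 J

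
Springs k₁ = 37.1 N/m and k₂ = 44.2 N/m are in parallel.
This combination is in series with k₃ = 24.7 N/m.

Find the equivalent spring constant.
k₁₂ = k₁ + k₂ = 81.3 N/m (parallel)
1/k_eq = 1/k₁₂ + 1/k₃ → k_eq = 18.94 N/m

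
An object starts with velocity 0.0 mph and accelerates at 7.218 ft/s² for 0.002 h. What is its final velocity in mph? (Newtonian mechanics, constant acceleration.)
v = v₀ + at (with unit conversion) = 35.43 mph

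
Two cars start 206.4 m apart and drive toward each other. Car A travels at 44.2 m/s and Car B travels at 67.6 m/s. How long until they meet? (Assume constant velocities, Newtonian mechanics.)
Combined speed: v_combined = 44.2 + 67.6 = 111.8 m/s
Time to meet: t = d/111.8 = 206.4/111.8 = 1.85 s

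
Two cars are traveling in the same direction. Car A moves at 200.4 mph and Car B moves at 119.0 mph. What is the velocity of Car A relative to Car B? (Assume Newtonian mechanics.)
v_rel = v_A - v_B = 200.4 - 119.0 = 81.4 mph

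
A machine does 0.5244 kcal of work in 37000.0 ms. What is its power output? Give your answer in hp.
P = W/t = 2194 J / 37 s = 59.3 W = 0.07952 hp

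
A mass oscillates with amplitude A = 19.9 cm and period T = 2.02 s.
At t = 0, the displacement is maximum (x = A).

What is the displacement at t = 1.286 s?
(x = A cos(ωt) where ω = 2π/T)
ω = 2π/T = 2π/2.02 = 3.11 rad/s
x = A cos(ωt) = 19.9×cos(3.11×1.286) = -13.01 cm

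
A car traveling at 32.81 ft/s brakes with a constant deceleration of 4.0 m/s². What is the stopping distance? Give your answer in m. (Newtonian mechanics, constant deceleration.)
d = v₀² / (2a) (with unit conversion) = 12.5 m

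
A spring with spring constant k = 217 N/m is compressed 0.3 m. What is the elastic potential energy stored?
PE = ½kx² = ½×217×0.3² = 9.765 J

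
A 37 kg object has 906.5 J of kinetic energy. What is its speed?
KE = ½mv² → v = √(2KE/m) = √(2×906.5/37) = 7.0 m/s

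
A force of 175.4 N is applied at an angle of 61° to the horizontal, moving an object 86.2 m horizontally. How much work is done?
W = Fd cosθ = 175.4×86.2×cos(61°) = 7330.1 J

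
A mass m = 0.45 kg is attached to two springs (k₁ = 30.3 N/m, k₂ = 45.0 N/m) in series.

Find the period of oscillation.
k_eq = k₁k₂/(k₁+k₂) = 18.11 N/m
T = 2π√(m/k_eq) = 2π√(0.45/18.11) = 0.9905 s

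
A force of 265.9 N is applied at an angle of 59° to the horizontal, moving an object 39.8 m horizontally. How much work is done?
W = Fd cosθ = 265.9×39.8×cos(59°) = 5450.6 J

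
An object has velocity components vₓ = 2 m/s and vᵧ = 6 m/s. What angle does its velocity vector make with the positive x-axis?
θ = arctan(vᵧ/vₓ) = arctan(6/2) = 71.57°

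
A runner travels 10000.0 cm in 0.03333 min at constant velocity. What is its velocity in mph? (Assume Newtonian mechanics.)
v = d/t (with unit conversion) = 111.9 mph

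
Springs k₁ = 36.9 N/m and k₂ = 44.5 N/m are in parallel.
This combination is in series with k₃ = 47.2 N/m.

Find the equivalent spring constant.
k₁₂ = k₁ + k₂ = 81.4 N/m (parallel)
1/k_eq = 1/k₁₂ + 1/k₃ → k_eq = 29.88 N/m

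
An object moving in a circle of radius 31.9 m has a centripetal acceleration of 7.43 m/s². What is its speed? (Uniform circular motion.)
v = √(a_c × r) = √(7.43 × 31.9) = 15.4 m/s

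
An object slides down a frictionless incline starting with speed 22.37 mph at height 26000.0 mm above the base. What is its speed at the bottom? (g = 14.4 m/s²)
½mv₀² + mgh = ½mv² → v = √(v₀² + 2gh) = √(10² + 2×14.4×26) = 29.13 m/s = 65.17 mph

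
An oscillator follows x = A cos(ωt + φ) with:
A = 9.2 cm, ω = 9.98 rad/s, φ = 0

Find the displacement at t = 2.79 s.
x = A cos(ωt + φ) = 9.2×cos(9.98×2.79 + 0) = -8.362 cm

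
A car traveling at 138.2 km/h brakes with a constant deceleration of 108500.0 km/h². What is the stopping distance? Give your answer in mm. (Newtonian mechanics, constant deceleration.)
d = v₀² / (2a) (with unit conversion) = 88010.0 mm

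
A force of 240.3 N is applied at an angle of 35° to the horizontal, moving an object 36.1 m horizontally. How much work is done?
W = Fd cosθ = 240.3×36.1×cos(35°) = 7106.0 J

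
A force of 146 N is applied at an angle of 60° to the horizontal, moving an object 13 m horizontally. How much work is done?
W = Fd cosθ = 146×13×cos(60°) = 949.0 J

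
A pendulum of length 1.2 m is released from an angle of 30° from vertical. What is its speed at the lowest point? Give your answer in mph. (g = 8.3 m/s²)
h = L(1 − cosθ) = 1.2×(1 − cos30°) = 0.1608 m
v = √(2gh) = √(2×8.3×0.1608) = 1.634 m/s = 3.654 mph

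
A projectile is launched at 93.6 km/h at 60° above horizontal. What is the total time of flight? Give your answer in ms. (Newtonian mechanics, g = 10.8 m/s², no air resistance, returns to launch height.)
T = 2v₀sin(θ)/g (with unit conversion) = 4170.0 ms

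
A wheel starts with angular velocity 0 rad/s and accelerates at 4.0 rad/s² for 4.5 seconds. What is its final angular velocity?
ω = ω₀ + αt = 0 + 4.0 × 4.5 = 18.0 rad/s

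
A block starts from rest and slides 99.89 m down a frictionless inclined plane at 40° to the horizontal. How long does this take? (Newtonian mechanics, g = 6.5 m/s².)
a = g sin(θ) = 6.5 × sin(40°) = 4.18 m/s²
t = √(2d/a) = √(2 × 99.89 / 4.18) = 6.91 s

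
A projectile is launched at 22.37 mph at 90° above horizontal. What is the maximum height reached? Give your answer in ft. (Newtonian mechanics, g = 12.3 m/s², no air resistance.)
H = v₀²sin²(θ)/(2g) (with unit conversion) = 13.34 ft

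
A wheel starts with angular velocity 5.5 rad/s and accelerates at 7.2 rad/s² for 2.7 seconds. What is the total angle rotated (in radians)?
θ = ω₀t + ½αt² = 5.5×2.7 + ½×7.2×2.7² = 41.09 rad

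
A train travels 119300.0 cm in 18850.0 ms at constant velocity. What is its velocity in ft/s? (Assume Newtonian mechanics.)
v = d/t (with unit conversion) = 207.6 ft/s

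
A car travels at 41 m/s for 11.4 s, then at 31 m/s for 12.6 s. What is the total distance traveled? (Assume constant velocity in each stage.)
d₁ = v₁t₁ = 41 × 11.4 = 467.4 m
d₂ = v₂t₂ = 31 × 12.6 = 390.6 m
d_total = 467.4 + 390.6 = 858.0 m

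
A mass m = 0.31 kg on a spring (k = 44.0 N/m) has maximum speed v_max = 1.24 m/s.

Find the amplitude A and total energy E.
½mv²_max = ½kA² → A = v_max√(m/k) = 1.24×√(0.31/44.0) = 0.1041 m = 10.41 cm
E = ½mv²_max = ½×0.31×1.24² = 0.2383 J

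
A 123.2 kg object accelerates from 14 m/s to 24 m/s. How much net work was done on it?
W_net = ΔKE = ½m(v₂² − v₁²) = ½×123.2×(24² − 14²) = 23408.0 J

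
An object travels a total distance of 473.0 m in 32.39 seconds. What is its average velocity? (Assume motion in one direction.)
v_avg = Δd / Δt = 473.0 / 32.39 = 14.6 m/s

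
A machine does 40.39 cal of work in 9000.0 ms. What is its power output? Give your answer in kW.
P = W/t = 169 J / 9 s = 18.78 W = 0.01878 kW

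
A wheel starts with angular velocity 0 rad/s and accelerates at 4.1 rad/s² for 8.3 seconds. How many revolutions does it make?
θ = ω₀t + ½αt² = 0×8.3 + ½×4.1×8.3² = 141.22 rad
Revolutions = θ/(2π) = 141.22/(2π) = 22.48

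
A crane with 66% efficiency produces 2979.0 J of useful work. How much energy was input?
W_in = W_out/η = 2979.0/0.66 = 4513.6 J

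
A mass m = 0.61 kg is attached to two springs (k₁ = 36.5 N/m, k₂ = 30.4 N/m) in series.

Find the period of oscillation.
k_eq = k₁k₂/(k₁+k₂) = 16.59 N/m
T = 2π√(m/k_eq) = 2π√(0.61/16.59) = 1.205 s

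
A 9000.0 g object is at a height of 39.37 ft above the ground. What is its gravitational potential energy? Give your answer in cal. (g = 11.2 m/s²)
PE = mgh = 9 kg × 11.2 m/s² × 12 m = 1210 J = 289.1 cal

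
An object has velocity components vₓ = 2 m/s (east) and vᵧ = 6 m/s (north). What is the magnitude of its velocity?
|v| = √(vₓ² + vᵧ²) = √(2² + 6²) = √(40) = 6.32 m/s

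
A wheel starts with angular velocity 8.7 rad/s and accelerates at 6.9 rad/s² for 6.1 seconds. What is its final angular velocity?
ω = ω₀ + αt = 8.7 + 6.9 × 6.1 = 50.79 rad/s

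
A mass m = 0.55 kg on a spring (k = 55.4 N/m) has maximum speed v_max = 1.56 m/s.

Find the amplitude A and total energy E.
½mv²_max = ½kA² → A = v_max√(m/k) = 1.56×√(0.55/55.4) = 0.1554 m = 15.54 cm
E = ½mv²_max = ½×0.55×1.56² = 0.6692 J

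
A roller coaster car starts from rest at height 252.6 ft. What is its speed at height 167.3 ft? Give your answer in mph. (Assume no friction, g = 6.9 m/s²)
mgh₁ = ½mv₂² + mgh₂ → v₂ = √(2g(h₁−h₂)) = √(2×6.9×(76.99−50.99)) = 18.94 m/s = 42.37 mph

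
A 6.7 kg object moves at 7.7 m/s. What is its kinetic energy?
KE = ½mv² = ½×6.7×7.7² = 198.6215 J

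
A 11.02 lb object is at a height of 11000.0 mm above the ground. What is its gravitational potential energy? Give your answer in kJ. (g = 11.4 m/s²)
PE = mgh = 4.999 kg × 11.4 m/s² × 11 m = 626.8 J = 0.6268 kJ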